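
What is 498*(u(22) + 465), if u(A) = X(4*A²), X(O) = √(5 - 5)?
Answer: 231570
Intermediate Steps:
X(O) = 0 (X(O) = √0 = 0)
u(A) = 0
498*(u(22) + 465) = 498*(0 + 465) = 498*465 = 231570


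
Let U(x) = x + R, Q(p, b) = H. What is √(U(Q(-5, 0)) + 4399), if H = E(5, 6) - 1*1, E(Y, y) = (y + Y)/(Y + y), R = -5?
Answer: 13*√26 ≈ 66.287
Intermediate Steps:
E(Y, y) = 1 (E(Y, y) = (Y + y)/(Y + y) = 1)
H = 0 (H = 1 - 1*1 = 1 - 1 = 0)
Q(p, b) = 0
U(x) = -5 + x (U(x) = x - 5 = -5 + x)
√(U(Q(-5, 0)) + 4399) = √((-5 + 0) + 4399) = √(-5 + 4399) = √4394 = 13*√26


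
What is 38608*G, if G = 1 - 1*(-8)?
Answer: 347472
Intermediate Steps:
G = 9 (G = 1 + 8 = 9)
38608*G = 38608*9 = 347472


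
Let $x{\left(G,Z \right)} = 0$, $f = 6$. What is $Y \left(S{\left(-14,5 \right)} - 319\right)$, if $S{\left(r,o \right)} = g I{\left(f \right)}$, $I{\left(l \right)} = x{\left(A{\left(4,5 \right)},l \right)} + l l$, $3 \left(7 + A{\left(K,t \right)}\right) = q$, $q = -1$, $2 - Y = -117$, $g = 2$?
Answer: $-29393$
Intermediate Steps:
$Y = 119$ ($Y = 2 - -117 = 2 + 117 = 119$)
$A{\left(K,t \right)} = - \frac{22}{3}$ ($A{\left(K,t \right)} = -7 + \frac{1}{3} \left(-1\right) = -7 - \frac{1}{3} = - \frac{22}{3}$)
$I{\left(l \right)} = l^{2}$ ($I{\left(l \right)} = 0 + l l = 0 + l^{2} = l^{2}$)
$S{\left(r,o \right)} = 72$ ($S{\left(r,o \right)} = 2 \cdot 6^{2} = 2 \cdot 36 = 72$)
$Y \left(S{\left(-14,5 \right)} - 319\right) = 119 \left(72 - 319\right) = 119 \left(-247\right) = -29393$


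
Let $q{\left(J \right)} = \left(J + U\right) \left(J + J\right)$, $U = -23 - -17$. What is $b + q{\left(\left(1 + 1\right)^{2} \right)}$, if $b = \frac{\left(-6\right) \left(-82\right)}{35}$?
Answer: $- \frac{68}{35} \approx -1.9429$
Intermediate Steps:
$b = \frac{492}{35}$ ($b = 492 \cdot \frac{1}{35} = \frac{492}{35} \approx 14.057$)
$U = -6$ ($U = -23 + 17 = -6$)
$q{\left(J \right)} = 2 J \left(-6 + J\right)$ ($q{\left(J \right)} = \left(J - 6\right) \left(J + J\right) = \left(-6 + J\right) 2 J = 2 J \left(-6 + J\right)$)
$b + q{\left(\left(1 + 1\right)^{2} \right)} = \frac{492}{35} + 2 \left(1 + 1\right)^{2} \left(-6 + \left(1 + 1\right)^{2}\right) = \frac{492}{35} + 2 \cdot 2^{2} \left(-6 + 2^{2}\right) = \frac{492}{35} + 2 \cdot 4 \left(-6 + 4\right) = \frac{492}{35} + 2 \cdot 4 \left(-2\right) = \frac{492}{35} - 16 = - \frac{68}{35}$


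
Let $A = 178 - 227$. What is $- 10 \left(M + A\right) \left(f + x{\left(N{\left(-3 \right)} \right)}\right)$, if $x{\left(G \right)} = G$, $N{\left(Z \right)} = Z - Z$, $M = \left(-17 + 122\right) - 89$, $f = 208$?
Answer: $68640$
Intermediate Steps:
$M = 16$ ($M = 105 - 89 = 16$)
$N{\left(Z \right)} = 0$
$A = -49$
$- 10 \left(M + A\right) \left(f + x{\left(N{\left(-3 \right)} \right)}\right) = - 10 \left(16 - 49\right) \left(208 + 0\right) = - 10 \left(\left(-33\right) 208\right) = \left(-10\right) \left(-6864\right) = 68640$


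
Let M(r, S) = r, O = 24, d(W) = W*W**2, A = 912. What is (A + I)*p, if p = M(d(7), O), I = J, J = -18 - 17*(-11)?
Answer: 370783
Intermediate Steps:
J = 169 (J = -18 + 187 = 169)
d(W) = W**3
I = 169
p = 343 (p = 7**3 = 343)
(A + I)*p = (912 + 169)*343 = 1081*343 = 370783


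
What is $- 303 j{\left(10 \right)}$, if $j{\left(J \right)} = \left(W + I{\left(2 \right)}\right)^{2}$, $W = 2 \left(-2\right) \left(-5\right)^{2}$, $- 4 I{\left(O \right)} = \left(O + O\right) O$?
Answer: $-3152412$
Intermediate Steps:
$I{\left(O \right)} = - \frac{O^{2}}{2}$ ($I{\left(O \right)} = - \frac{\left(O + O\right) O}{4} = - \frac{2 O O}{4} = - \frac{2 O^{2}}{4} = - \frac{O^{2}}{2}$)
$W = -100$ ($W = \left(-4\right) 25 = -100$)
$j{\left(J \right)} = 10404$ ($j{\left(J \right)} = \left(-100 - \frac{2^{2}}{2}\right)^{2} = \left(-100 - 2\right)^{2} = \left(-102\right)^{2} = 10404$)
$- 303 j{\left(10 \right)} = \left(-303\right) 10404 = -3152412$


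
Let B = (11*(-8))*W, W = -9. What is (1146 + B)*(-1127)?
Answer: -2184126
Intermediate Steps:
B = 792 (B = (11*(-8))*(-9) = -88*(-9) = 792)
(1146 + B)*(-1127) = (1146 + 792)*(-1127) = 1938*(-1127) = -2184126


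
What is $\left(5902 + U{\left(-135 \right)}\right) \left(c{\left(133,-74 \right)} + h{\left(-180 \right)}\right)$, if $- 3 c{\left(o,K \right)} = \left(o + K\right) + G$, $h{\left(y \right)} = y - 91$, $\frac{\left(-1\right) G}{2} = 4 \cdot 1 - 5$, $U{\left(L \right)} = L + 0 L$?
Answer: $- \frac{5040358}{3} \approx -1.6801 \cdot 10^{6}$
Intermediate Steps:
$U{\left(L \right)} = L$ ($U{\left(L \right)} = L + 0 = L$)
$G = 2$ ($G = - 2 \left(4 \cdot 1 - 5\right) = - 2 \left(4 - 5\right) = \left(-2\right) \left(-1\right) = 2$)
$h{\left(y \right)} = -91 + y$
$c{\left(o,K \right)} = - \frac{2}{3} - \frac{K}{3} - \frac{o}{3}$ ($c{\left(o,K \right)} = - \frac{\left(o + K\right) + 2}{3} = - \frac{\left(K + o\right) + 2}{3} = - \frac{2 + K + o}{3} = - \frac{2}{3} - \frac{K}{3} - \frac{o}{3}$)
$\left(5902 + U{\left(-135 \right)}\right) \left(c{\left(133,-74 \right)} + h{\left(-180 \right)}\right) = \left(5902 - 135\right) \left(\left(- \frac{2}{3} - - \frac{74}{3} - \frac{133}{3}\right) - 271\right) = 5767 \left(\left(- \frac{2}{3} + \frac{74}{3} - \frac{133}{3}\right) - 271\right) = 5767 \left(- \frac{61}{3} - 271\right) = 5767 \left(- \frac{874}{3}\right) = - \frac{5040358}{3}$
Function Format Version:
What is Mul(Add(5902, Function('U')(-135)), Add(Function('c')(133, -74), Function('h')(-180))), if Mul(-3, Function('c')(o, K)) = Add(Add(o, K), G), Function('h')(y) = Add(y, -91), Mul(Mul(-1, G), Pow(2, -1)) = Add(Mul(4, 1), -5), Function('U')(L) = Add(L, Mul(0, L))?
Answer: Rational(-5040358, 3) ≈ -1.6801e+6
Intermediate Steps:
Function('U')(L) = L (Function('U')(L) = Add(L, 0) = L)
G = 2 (G = Mul(-2, Add(Mul(4, 1), -5)) = Mul(-2, Add(4, -5)) = Mul(-2, -1) = 2)
Function('h')(y) = Add(-91, y)
Function('c')(o, K) = Add(Rational(-2, 3), Mul(Rational(-1, 3), K), Mul(Rational(-1, 3), o)) (Function('c')(o, K) = Mul(Rational(-1, 3), Add(Add(o, K), 2)) = Mul(Rational(-1, 3), Add(Add(K, o), 2)) = Mul(Rational(-1, 3), Add(2, K, o)) = Add(Rational(-2, 3), Mul(Rational(-1, 3), K), Mul(Rational(-1, 3), o)))
Mul(Add(5902, Function('U')(-135)), Add(Function('c')(133, -74), Function('h')(-180))) = Mul(Add(5902, -135), Add(Add(Rational(-2, 3), Mul(Rational(-1, 3), -74), Mul(Rational(-1, 3), 133)), Add(-91, -180))) = Mul(5767, Add(Add(Rational(-2, 3), Rational(74, 3), Rational(-133, 3)), -271)) = Mul(5767, Add(Rational(-61, 3), -271)) = Mul(5767, Rational(-874, 3)) = Rational(-5040358, 3)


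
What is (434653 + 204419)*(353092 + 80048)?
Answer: 276807646080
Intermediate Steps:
(434653 + 204419)*(353092 + 80048) = 639072*433140 = 276807646080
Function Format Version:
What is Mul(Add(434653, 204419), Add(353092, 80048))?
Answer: 276807646080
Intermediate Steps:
Mul(Add(434653, 204419), Add(353092, 80048)) = Mul(639072, 433140) = 276807646080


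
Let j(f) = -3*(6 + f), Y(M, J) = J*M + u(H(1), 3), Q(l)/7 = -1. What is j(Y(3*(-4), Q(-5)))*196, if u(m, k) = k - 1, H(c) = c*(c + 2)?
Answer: -54096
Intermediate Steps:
Q(l) = -7 (Q(l) = 7*(-1) = -7)
H(c) = c*(2 + c)
u(m, k) = -1 + k
Y(M, J) = 2 + J*M (Y(M, J) = J*M + (-1 + 3) = J*M + 2 = 2 + J*M)
j(f) = -18 - 3*f
j(Y(3*(-4), Q(-5)))*196 = (-18 - 3*(2 - 21*(-4)))*196 = (-18 - 3*(2 - 7*(-12)))*196 = (-18 - 3*(2 + 84))*196 = (-18 - 3*86)*196 = (-18 - 258)*196 = -276*196 = -54096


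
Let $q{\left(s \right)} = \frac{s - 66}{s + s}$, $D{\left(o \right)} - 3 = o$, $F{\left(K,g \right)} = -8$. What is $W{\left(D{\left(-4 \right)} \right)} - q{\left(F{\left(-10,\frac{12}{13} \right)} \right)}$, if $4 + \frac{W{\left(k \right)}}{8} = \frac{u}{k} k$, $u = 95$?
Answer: $\frac{5787}{8} \approx 723.38$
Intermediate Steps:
$D{\left(o \right)} = 3 + o$
$q{\left(s \right)} = \frac{-66 + s}{2 s}$
$W{\left(k \right)} = 728$ ($W{\left(k \right)} = -32 + 8 \frac{95}{k} k = -32 + 8 \cdot 95 = -32 + 760 = 728$)
$W{\left(D{\left(-4 \right)} \right)} - q{\left(F{\left(-10,\frac{12}{13} \right)} \right)} = 728 - \frac{-66 - 8}{2 \left(-8\right)} = 728 - \frac{1}{2} \left(- \frac{1}{8}\right) \left(-74\right) = 728 - \frac{37}{8} = \frac{5787}{8}$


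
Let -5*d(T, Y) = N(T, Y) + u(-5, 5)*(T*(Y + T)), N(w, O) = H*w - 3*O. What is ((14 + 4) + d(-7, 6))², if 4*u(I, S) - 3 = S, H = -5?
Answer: 3481/25 ≈ 139.24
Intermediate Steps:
u(I, S) = ¾ + S/4
N(w, O) = -5*w - 3*O
d(T, Y) = T + 3*Y/5 - 2*T*(T + Y)/5 (d(T, Y) = -((-5*T - 3*Y) + (¾ + (¼)*5)*(T*(Y + T)))/5 = -((-5*T - 3*Y) + (¾ + 5/4)*(T*(T + Y)))/5 = -((-5*T - 3*Y) + 2*(T*(T + Y)))/5 = -((-5*T - 3*Y) + 2*T*(T + Y))/5 = -(-5*T - 3*Y + 2*T*(T + Y))/5 = T + 3*Y/5 - 2*T*(T + Y)/5)
((14 + 4) + d(-7, 6))² = ((14 + 4) + (-7 - ⅖*(-7)² + (⅗)*6 - ⅖*(-7)*6))² = (18 + (-7 - ⅖*49 + 18/5 + 84/5))² = (18 + (-7 - 98/5 + 18/5 + 84/5))² = (18 - 31/5)² = (59/5)² = 3481/25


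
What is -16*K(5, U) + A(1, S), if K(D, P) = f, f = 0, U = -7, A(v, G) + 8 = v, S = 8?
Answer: -7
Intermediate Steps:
A(v, G) = -8 + v
K(D, P) = 0
-16*K(5, U) + A(1, S) = -16*0 + (-8 + 1) = 0 - 7 = -7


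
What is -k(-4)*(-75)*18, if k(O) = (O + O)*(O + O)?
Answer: 86400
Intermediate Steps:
k(O) = 4*O² (k(O) = (2*O)*(2*O) = 4*O²)
-k(-4)*(-75)*18 = -(4*(-4)²)*(-75)*18 = -(4*16)*(-75)*18 = -64*(-75)*18 = -(-4800)*18 = -1*(-86400) = 86400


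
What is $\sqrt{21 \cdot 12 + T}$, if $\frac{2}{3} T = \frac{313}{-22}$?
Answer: $\frac{\sqrt{111639}}{22} \approx 15.187$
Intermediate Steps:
$T = - \frac{939}{44}$ ($T = \frac{3 \frac{313}{-22}}{2} = \frac{3 \cdot 313 \left(- \frac{1}{22}\right)}{2} = \frac{3}{2} \left(- \frac{313}{22}\right) = - \frac{939}{44} \approx -21.341$)
$\sqrt{21 \cdot 12 + T} = \sqrt{21 \cdot 12 - \frac{939}{44}} = \sqrt{252 - \frac{939}{44}} = \sqrt{\frac{10149}{44}} = \frac{\sqrt{111639}}{22}$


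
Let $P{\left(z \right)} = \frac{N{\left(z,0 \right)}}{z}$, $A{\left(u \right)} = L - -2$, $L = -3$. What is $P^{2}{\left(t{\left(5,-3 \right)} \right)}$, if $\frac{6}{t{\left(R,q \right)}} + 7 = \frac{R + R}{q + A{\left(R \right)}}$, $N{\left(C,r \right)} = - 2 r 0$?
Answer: $0$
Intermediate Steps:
$N{\left(C,r \right)} = 0$
$A{\left(u \right)} = -1$ ($A{\left(u \right)} = -3 - -2 = -3 + 2 = -1$)
$t{\left(R,q \right)} = \frac{6}{-7 + \frac{2 R}{-1 + q}}$ ($t{\left(R,q \right)} = \frac{6}{-7 + \frac{R + R}{q - 1}} = \frac{6}{-7 + \frac{2 R}{-1 + q}}$)
$P{\left(z \right)} = 0$ ($P{\left(z \right)} = \frac{0}{z} = 0$)
$P^{2}{\left(t{\left(5,-3 \right)} \right)} = 0^{2} = 0$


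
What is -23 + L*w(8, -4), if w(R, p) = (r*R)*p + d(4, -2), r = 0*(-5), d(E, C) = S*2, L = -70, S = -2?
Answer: 257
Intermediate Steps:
d(E, C) = -4 (d(E, C) = -2*2 = -4)
r = 0
w(R, p) = -4 (w(R, p) = (0*R)*p - 4 = 0*p - 4 = 0 - 4 = -4)
-23 + L*w(8, -4) = -23 - 70*(-4) = -23 + 280 = 257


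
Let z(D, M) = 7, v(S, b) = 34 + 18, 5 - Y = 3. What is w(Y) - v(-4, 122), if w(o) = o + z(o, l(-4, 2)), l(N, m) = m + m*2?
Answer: -43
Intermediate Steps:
Y = 2 (Y = 5 - 1*3 = 5 - 3 = 2)
v(S, b) = 52
l(N, m) = 3*m (l(N, m) = m + 2*m = 3*m)
w(o) = 7 + o (w(o) = o + 7 = 7 + o)
w(Y) - v(-4, 122) = (7 + 2) - 1*52 = 9 - 52 = -43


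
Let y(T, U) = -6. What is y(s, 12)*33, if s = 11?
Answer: -198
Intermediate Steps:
y(s, 12)*33 = -6*33 = -198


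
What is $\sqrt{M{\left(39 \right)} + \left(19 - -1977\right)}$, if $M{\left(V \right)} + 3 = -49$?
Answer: $18 \sqrt{6} \approx 44.091$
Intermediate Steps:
$M{\left(V \right)} = -52$ ($M{\left(V \right)} = -3 - 49 = -52$)
$\sqrt{M{\left(39 \right)} + \left(19 - -1977\right)} = \sqrt{-52 + \left(19 - -1977\right)} = \sqrt{-52 + \left(19 + 1977\right)} = \sqrt{-52 + 1996} = \sqrt{1944} = 18 \sqrt{6}$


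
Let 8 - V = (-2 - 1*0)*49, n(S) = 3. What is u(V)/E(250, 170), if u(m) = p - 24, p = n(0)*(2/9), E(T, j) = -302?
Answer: 35/453 ≈ 0.077263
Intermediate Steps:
V = 106 (V = 8 - (-2 - 1*0)*49 = 8 - (-2 + 0)*49 = 8 - (-2)*49 = 8 - 1*(-98) = 8 + 98 = 106)
p = 2/3 (p = 3*(2/9) = 2/3 ≈ 0.66667)
u(m) = -70/3 (u(m) = 2/3 - 24 = -70/3)
u(V)/E(250, 170) = -70/3/(-302) = -70/3*(-1/302) = 35/453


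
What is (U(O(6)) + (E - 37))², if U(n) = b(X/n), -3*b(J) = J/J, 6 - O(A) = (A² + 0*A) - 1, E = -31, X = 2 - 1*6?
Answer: 42025/9 ≈ 4669.4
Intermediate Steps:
X = -4 (X = 2 - 6 = -4)
O(A) = 7 - A² (O(A) = 6 - ((A² + 0*A) - 1) = 6 - ((A² + 0) - 1) = 6 - (A² - 1) = 6 - (-1 + A²) = 6 + (1 - A²) = 7 - A²)
b(J) = -⅓ (b(J) = -J/(3*J) = -⅓*1 = -⅓)
U(n) = -⅓
(U(O(6)) + (E - 37))² = (-⅓ + (-31 - 37))² = (-⅓ - 68)² = (-205/3)² = 42025/9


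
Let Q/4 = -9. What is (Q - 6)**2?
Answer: 1764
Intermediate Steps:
Q = -36 (Q = 4*(-9) = -36)
(Q - 6)**2 = (-36 - 6)**2 = (-42)**2 = 1764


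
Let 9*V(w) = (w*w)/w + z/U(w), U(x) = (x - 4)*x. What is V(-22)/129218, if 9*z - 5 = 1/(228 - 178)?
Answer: -5662549/299346418800 ≈ -1.8916e-5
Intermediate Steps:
U(x) = x*(-4 + x) (U(x) = (-4 + x)*x = x*(-4 + x))
z = 251/450 (z = 5/9 + 1/(9*(228 - 178)) = 5/9 + (⅑)/50 = 5/9 + (⅑)*(1/50) = 5/9 + 1/450 = 251/450 ≈ 0.55778)
V(w) = w/9 + 251/(4050*w*(-4 + w)) (V(w) = ((w*w)/w + 251/(450*((w*(-4 + w)))))/9 = (w²/w + 251*(1/(w*(-4 + w)))/450)/9 = (w + 251/(450*w*(-4 + w)))/9 = w/9 + 251/(4050*w*(-4 + w)))
V(-22)/129218 = ((1/4050)*(251 + 450*(-22)²*(-4 - 22))/(-22*(-4 - 22)))/129218 = ((1/4050)*(-1/22)*(251 + 450*484*(-26))/(-26))*(1/129218) = ((1/4050)*(-1/22)*(-1/26)*(251 - 5662800))*(1/129218) = ((1/4050)*(-1/22)*(-1/26)*(-5662549))*(1/129218) = -5662549/2316600*1/129218 = -5662549/299346418800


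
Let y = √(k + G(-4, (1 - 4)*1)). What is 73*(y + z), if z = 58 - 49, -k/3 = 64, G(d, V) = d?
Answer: 657 + 1022*I ≈ 657.0 + 1022.0*I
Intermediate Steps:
k = -192 (k = -3*64 = -192)
y = 14*I (y = √(-192 - 4) = √(-196) = 14*I ≈ 14.0*I)
z = 9
73*(y + z) = 73*(14*I + 9) = 73*(9 + 14*I) = 657 + 1022*I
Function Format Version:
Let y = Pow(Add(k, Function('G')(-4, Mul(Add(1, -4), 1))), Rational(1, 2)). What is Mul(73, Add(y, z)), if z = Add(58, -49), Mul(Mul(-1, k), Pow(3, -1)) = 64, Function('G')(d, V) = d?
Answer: Add(657, Mul(1022, I)) ≈ Add(657.00, Mul(1022.0, I))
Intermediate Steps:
k = -192 (k = Mul(-3, 64) = -192)
y = Mul(14, I) (y = Pow(Add(-192, -4), Rational(1, 2)) = Pow(-196, Rational(1, 2)) = Mul(14, I) ≈ Mul(14.000, I))
z = 9
Mul(73, Add(y, z)) = Mul(73, Add(Mul(14, I), 9)) = Mul(73, Add(9, Mul(14, I))) = Add(657, Mul(1022, I))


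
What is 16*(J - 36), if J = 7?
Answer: -464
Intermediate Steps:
16*(J - 36) = 16*(7 - 36) = 16*(-29) = -464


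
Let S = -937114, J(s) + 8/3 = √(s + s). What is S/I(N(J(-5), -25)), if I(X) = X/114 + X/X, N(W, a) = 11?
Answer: -106830996/125 ≈ -8.5465e+5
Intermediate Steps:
J(s) = -8/3 + √2*√s (J(s) = -8/3 + √(s + s) = -8/3 + √(2*s) = -8/3 + √2*√s)
I(X) = 1 + X/114 (I(X) = X*(1/114) + 1 = X/114 + 1 = 1 + X/114)
S/I(N(J(-5), -25)) = -937114/(1 + (1/114)*11) = -937114/(1 + 11/114) = -937114/125/114 = -937114*114/125 = -106830996/125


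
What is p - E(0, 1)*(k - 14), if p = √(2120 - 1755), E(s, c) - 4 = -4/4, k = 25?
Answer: -33 + √365 ≈ -13.895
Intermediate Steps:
E(s, c) = 3 (E(s, c) = 4 - 4/4 = 4 - 4*¼ = 4 - 1 = 3)
p = √365 ≈ 19.105
p - E(0, 1)*(k - 14) = √365 - 3*(25 - 14) = √365 - 3*11 = √365 - 1*33 = √365 - 33 = -33 + √365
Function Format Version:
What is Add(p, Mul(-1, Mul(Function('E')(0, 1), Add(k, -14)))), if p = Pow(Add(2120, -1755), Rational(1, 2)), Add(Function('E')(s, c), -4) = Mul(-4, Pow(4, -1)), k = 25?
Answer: Add(-33, Pow(365, Rational(1, 2))) ≈ -13.895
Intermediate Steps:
Function('E')(s, c) = 3 (Function('E')(s, c) = Add(4, Mul(-4, Pow(4, -1))) = Add(4, Mul(-4, Rational(1, 4))) = Add(4, -1) = 3)
p = Pow(365, Rational(1, 2)) ≈ 19.105
Add(p, Mul(-1, Mul(Function('E')(0, 1), Add(k, -14)))) = Add(Pow(365, Rational(1, 2)), Mul(-1, Mul(3, Add(25, -14)))) = Add(Pow(365, Rational(1, 2)), Mul(-1, Mul(3, 11))) = Add(Pow(365, Rational(1, 2)), Mul(-1, 33)) = Add(Pow(365, Rational(1, 2)), -33) = Add(-33, Pow(365, Rational(1, 2)))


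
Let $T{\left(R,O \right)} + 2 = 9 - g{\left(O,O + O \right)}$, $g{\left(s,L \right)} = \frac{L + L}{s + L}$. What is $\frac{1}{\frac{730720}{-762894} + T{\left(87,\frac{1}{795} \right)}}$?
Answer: $\frac{381447}{1796173} \approx 0.21237$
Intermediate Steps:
$g{\left(s,L \right)} = \frac{2 L}{L + s}$
$T{\left(R,O \right)} = \frac{17}{3}$ ($T{\left(R,O \right)} = -2 - \left(-9 + \frac{2 \left(O + O\right)}{\left(O + O\right) + O}\right) = -2 - \left(-9 + \frac{2 \cdot 2 O}{2 O + O}\right) = -2 - \left(-9 + \frac{2 \cdot 2 O}{3 O}\right) = -2 - \left(-9 + 2 \cdot 2 O \frac{1}{3 O}\right) = -2 + \left(9 - \frac{4}{3}\right) = -2 + \frac{23}{3} = \frac{17}{3}$)
$\frac{1}{\frac{730720}{-762894} + T{\left(87,\frac{1}{795} \right)}} = \frac{1}{\frac{730720}{-762894} + \frac{17}{3}} = \frac{1}{730720 \left(- \frac{1}{762894}\right) + \frac{17}{3}} = \frac{1}{- \frac{365360}{381447} + \frac{17}{3}} = \frac{1}{\frac{1796173}{381447}} = \frac{381447}{1796173}$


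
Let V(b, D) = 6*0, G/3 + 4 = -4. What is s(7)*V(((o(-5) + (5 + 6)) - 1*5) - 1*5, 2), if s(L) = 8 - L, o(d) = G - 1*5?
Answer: 0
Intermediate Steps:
G = -24 (G = -12 + 3*(-4) = -12 - 12 = -24)
o(d) = -29 (o(d) = -24 - 1*5 = -24 - 5 = -29)
V(b, D) = 0
s(7)*V(((o(-5) + (5 + 6)) - 1*5) - 1*5, 2) = (8 - 1*7)*0 = (8 - 7)*0 = 1*0 = 0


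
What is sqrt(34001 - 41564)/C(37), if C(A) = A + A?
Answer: I*sqrt(7563)/74 ≈ 1.1752*I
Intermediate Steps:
C(A) = 2*A
sqrt(34001 - 41564)/C(37) = sqrt(34001 - 41564)/((2*37)) = sqrt(-7563)/74 = (I*sqrt(7563))*(1/74) = I*sqrt(7563)/74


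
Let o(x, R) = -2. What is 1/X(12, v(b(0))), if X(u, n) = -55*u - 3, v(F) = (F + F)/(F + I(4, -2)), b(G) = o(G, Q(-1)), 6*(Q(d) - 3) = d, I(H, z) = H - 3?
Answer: -1/663 ≈ -0.0015083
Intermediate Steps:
I(H, z) = -3 + H
Q(d) = 3 + d/6
b(G) = -2
v(F) = 2*F/(1 + F) (v(F) = (F + F)/(F + (-3 + 4)) = (2*F)/(F + 1) = (2*F)/(1 + F) = 2*F/(1 + F))
X(u, n) = -3 - 55*u
1/X(12, v(b(0))) = 1/(-3 - 55*12) = 1/(-3 - 660) = 1/(-663) = -1/663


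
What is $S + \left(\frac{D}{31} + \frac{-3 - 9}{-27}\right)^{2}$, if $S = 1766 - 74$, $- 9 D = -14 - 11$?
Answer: $\frac{131729173}{77841} \approx 1692.3$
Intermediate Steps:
$D = \frac{25}{9}$ ($D = - \frac{-14 - 11}{9} = \left(- \frac{1}{9}\right) \left(-25\right) = \frac{25}{9} \approx 2.7778$)
$S = 1692$ ($S = 1766 + \left(-967 + 893\right) = 1766 - 74 = 1692$)
$S + \left(\frac{D}{31} + \frac{-3 - 9}{-27}\right)^{2} = 1692 + \left(\frac{25}{9 \cdot 31} + \frac{-3 - 9}{-27}\right)^{2} = 1692 + \left(\frac{25}{9} \cdot \frac{1}{31} + \left(-3 - 9\right) \left(- \frac{1}{27}\right)\right)^{2} = 1692 + \left(\frac{25}{279} - - \frac{4}{9}\right)^{2} = 1692 + \left(\frac{25}{279} + \frac{4}{9}\right)^{2} = 1692 + \left(\frac{149}{279}\right)^{2} = 1692 + \frac{22201}{77841} = \frac{131729173}{77841}$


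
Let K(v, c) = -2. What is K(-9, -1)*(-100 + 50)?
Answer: 100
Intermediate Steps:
K(-9, -1)*(-100 + 50) = -2*(-100 + 50) = -2*(-50) = 100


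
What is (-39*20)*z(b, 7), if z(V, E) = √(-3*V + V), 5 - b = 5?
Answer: 0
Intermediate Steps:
b = 0 (b = 5 - 1*5 = 5 - 5 = 0)
z(V, E) = √2*√(-V) (z(V, E) = √(-2*V) = √2*√(-V))
(-39*20)*z(b, 7) = (-39*20)*(√2*√(-1*0)) = -780*√2*√0 = -780*√2*0 = -780*0 = 0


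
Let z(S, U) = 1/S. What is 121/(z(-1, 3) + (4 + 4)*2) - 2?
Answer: 91/15 ≈ 6.0667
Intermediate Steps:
121/(z(-1, 3) + (4 + 4)*2) - 2 = 121/(1/(-1) + (4 + 4)*2) - 2 = 121/(-1 + 8*2) - 2 = 121/(-1 + 16) - 2 = 121/15 - 2 = 91/15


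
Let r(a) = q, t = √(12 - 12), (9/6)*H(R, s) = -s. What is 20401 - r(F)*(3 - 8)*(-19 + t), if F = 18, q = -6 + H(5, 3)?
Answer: 21161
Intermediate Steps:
H(R, s) = -2*s/3 (H(R, s) = 2*(-s)/3 = -2*s/3)
q = -8 (q = -6 - ⅔*3 = -6 - 2 = -8)
t = 0 (t = √0 = 0)
r(a) = -8
20401 - r(F)*(3 - 8)*(-19 + t) = 20401 - (-8)*(3 - 8)*(-19 + 0) = 20401 - (-8)*(-5*(-19)) = 20401 - (-8)*95 = 20401 - 1*(-760) = 20401 + 760 = 21161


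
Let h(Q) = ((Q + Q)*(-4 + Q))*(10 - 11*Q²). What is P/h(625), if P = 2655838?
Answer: -1327919/1667720728125 ≈ -7.9625e-7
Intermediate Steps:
h(Q) = 2*Q*(-4 + Q)*(10 - 11*Q²) (h(Q) = ((2*Q)*(-4 + Q))*(10 - 11*Q²) = (2*Q*(-4 + Q))*(10 - 11*Q²) = 2*Q*(-4 + Q)*(10 - 11*Q²))
P/h(625) = 2655838/((2*625*(-40 - 11*625³ + 10*625 + 44*625²))) = 2655838/((2*625*(-40 - 11*244140625 + 6250 + 44*390625))) = 2655838/((2*625*(-40 - 2685546875 + 6250 + 17187500))) = 2655838/((2*625*(-2668353165))) = 2655838/(-3335441456250) = 2655838*(-1/3335441456250) = -1327919/1667720728125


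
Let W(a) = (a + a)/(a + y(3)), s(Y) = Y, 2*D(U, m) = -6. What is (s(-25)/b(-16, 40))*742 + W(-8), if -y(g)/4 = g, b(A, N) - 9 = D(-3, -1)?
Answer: -46363/15 ≈ -3090.9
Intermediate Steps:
D(U, m) = -3 (D(U, m) = (½)*(-6) = -3)
b(A, N) = 6 (b(A, N) = 9 - 3 = 6)
y(g) = -4*g
W(a) = 2*a/(-12 + a) (W(a) = (a + a)/(a - 4*3) = (2*a)/(a - 12) = (2*a)/(-12 + a) = 2*a/(-12 + a))
(s(-25)/b(-16, 40))*742 + W(-8) = -25/6*742 + 2*(-8)/(-12 - 8) = -25*⅙*742 + 2*(-8)/(-20) = -25/6*742 + 2*(-8)*(-1/20) = -9275/3 + ⅘ = -46363/15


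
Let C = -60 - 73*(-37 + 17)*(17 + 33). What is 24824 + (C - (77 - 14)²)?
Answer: 93795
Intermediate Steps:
C = 72940 (C = -60 - (-1460)*50 = -60 - 73*(-1000) = -60 + 73000 = 72940)
24824 + (C - (77 - 14)²) = 24824 + (72940 - (77 - 14)²) = 24824 + (72940 - 1*63²) = 24824 + (72940 - 1*3969) = 24824 + (72940 - 3969) = 24824 + 68971 = 93795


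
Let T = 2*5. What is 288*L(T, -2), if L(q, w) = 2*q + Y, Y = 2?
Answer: 6336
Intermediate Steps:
T = 10
L(q, w) = 2 + 2*q (L(q, w) = 2*q + 2 = 2 + 2*q)
288*L(T, -2) = 288*(2 + 2*10) = 288*(2 + 20) = 288*22 = 6336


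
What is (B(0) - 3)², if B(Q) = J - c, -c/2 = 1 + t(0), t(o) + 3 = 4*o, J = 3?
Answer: 16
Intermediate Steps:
t(o) = -3 + 4*o
c = 4 (c = -2*(1 + (-3 + 4*0)) = -2*(1 + (-3 + 0)) = -2*(1 - 3) = -2*(-2) = 4)
B(Q) = -1 (B(Q) = 3 - 1*4 = 3 - 4 = -1)
(B(0) - 3)² = (-1 - 3)² = (-4)² = 16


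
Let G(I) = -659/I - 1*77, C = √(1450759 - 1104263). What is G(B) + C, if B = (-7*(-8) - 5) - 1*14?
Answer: -3508/37 + 8*√5414 ≈ 493.83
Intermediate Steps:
C = 8*√5414 (C = √346496 = 8*√5414 ≈ 588.64)
B = 37 (B = (56 - 5) - 14 = 51 - 14 = 37)
G(I) = -77 - 659/I (G(I) = -659/I - 77 = -77 - 659/I)
G(B) + C = (-77 - 659/37) + 8*√5414 = -3508/37 + 8*√5414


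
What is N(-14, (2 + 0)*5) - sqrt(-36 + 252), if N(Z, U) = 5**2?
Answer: 25 - 6*sqrt(6) ≈ 10.303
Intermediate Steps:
N(Z, U) = 25
N(-14, (2 + 0)*5) - sqrt(-36 + 252) = 25 - sqrt(-36 + 252) = 25 - sqrt(216) = 25 - 6*sqrt(6)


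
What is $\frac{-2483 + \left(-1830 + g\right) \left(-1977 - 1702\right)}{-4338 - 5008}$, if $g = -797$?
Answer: $- \frac{4831125}{4673} \approx -1033.8$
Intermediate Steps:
$\frac{-2483 + \left(-1830 + g\right) \left(-1977 - 1702\right)}{-4338 - 5008} = \frac{-2483 + \left(-1830 - 797\right) \left(-1977 - 1702\right)}{-4338 - 5008} = \frac{-2483 - -9664733}{-9346} = \left(-2483 + 9664733\right) \left(- \frac{1}{9346}\right) = 9662250 \left(- \frac{1}{9346}\right) = - \frac{4831125}{4673}$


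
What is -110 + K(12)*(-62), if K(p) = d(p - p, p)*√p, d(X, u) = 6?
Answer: -110 - 744*√3 ≈ -1398.6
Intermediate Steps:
K(p) = 6*√p
-110 + K(12)*(-62) = -110 + (6*√12)*(-62) = -110 + (6*(2*√3))*(-62) = -110 + (12*√3)*(-62) = -110 - 744*√3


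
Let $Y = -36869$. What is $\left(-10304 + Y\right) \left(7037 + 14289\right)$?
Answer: $-1006011398$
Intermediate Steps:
$\left(-10304 + Y\right) \left(7037 + 14289\right) = \left(-10304 - 36869\right) \left(7037 + 14289\right) = \left(-47173\right) 21326 = -1006011398$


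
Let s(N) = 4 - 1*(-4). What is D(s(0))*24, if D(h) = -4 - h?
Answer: -288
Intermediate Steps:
s(N) = 8 (s(N) = 4 + 4 = 8)
D(s(0))*24 = (-4 - 1*8)*24 = (-4 - 8)*24 = -12*24 = -288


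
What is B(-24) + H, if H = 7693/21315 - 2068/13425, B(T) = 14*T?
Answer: -130732657/389325 ≈ -335.79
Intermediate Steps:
H = 80543/389325 (H = 7693*(1/21315) - 2068*1/13425 = 157/435 - 2068/13425 = 80543/389325 ≈ 0.20688)
B(-24) + H = 14*(-24) + 80543/389325 = -336 + 80543/389325 = -130732657/389325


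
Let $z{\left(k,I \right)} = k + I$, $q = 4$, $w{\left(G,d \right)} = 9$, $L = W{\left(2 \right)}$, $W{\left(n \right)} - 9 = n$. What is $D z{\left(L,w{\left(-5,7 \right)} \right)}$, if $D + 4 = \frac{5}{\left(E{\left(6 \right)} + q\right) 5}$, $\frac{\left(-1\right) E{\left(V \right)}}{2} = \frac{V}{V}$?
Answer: $-70$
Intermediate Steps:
$E{\left(V \right)} = -2$ ($E{\left(V \right)} = - 2 \frac{V}{V} = \left(-2\right) 1 = -2$)
$W{\left(n \right)} = 9 + n$
$L = 11$ ($L = 9 + 2 = 11$)
$z{\left(k,I \right)} = I + k$
$D = - \frac{7}{2}$ ($D = -4 + \frac{5}{\left(-2 + 4\right) 5} = -4 + \frac{5}{2 \cdot 5} = -4 + \frac{5}{10} = -4 + 5 \cdot \frac{1}{10} = -4 + \frac{1}{2} = - \frac{7}{2} \approx -3.5$)
$D z{\left(L,w{\left(-5,7 \right)} \right)} = - \frac{7 \left(9 + 11\right)}{2} = \left(- \frac{7}{2}\right) 20 = -70$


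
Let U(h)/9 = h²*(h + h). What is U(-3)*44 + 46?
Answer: -21338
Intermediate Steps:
U(h) = 18*h³ (U(h) = 9*(h²*(h + h)) = 9*(h²*(2*h)) = 9*(2*h³) = 18*h³)
U(-3)*44 + 46 = (18*(-3)³)*44 + 46 = (18*(-27))*44 + 46 = -486*44 + 46 = -21384 + 46 = -21338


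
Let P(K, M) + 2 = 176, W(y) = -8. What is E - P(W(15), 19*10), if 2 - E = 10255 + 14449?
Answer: -24876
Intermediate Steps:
E = -24702 (E = 2 - (10255 + 14449) = 2 - 1*24704 = 2 - 24704 = -24702)
P(K, M) = 174 (P(K, M) = -2 + 176 = 174)
E - P(W(15), 19*10) = -24702 - 1*174 = -24702 - 174 = -24876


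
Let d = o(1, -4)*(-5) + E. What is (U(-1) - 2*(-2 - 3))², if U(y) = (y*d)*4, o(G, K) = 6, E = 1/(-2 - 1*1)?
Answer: 155236/9 ≈ 17248.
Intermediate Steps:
E = -⅓ (E = 1/(-2 - 1) = 1/(-3) = -⅓ ≈ -0.33333)
d = -91/3 (d = 6*(-5) - ⅓ = -30 - ⅓ = -91/3 ≈ -30.333)
U(y) = -364*y/3 (U(y) = (y*(-91/3))*4 = -91*y/3*4 = -364*y/3)
(U(-1) - 2*(-2 - 3))² = (-364/3*(-1) - 2*(-2 - 3))² = (364/3 - 2*(-5))² = (364/3 + 10)² = (394/3)² = 155236/9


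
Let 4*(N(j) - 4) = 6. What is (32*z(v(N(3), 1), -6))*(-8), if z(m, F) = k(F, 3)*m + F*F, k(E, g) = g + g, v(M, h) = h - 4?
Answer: -4608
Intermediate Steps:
N(j) = 11/2 (N(j) = 4 + (¼)*6 = 4 + 3/2 = 11/2)
v(M, h) = -4 + h
k(E, g) = 2*g
z(m, F) = F² + 6*m (z(m, F) = (2*3)*m + F*F = 6*m + F² = F² + 6*m)
(32*z(v(N(3), 1), -6))*(-8) = (32*((-6)² + 6*(-4 + 1)))*(-8) = (32*(36 + 6*(-3)))*(-8) = (32*(36 - 18))*(-8) = (32*18)*(-8) = 576*(-8) = -4608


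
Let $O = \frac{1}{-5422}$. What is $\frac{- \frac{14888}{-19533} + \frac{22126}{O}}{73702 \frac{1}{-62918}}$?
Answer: $\frac{73718464738334692}{719810583} \approx 1.0241 \cdot 10^{8}$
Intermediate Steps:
$O = - \frac{1}{5422} \approx -0.00018443$
$\frac{- \frac{14888}{-19533} + \frac{22126}{O}}{73702 \frac{1}{-62918}} = \frac{- \frac{14888}{-19533} + \frac{22126}{- \frac{1}{5422}}}{73702 \frac{1}{-62918}} = \frac{\left(-14888\right) \left(- \frac{1}{19533}\right) + 22126 \left(-5422\right)}{73702 \left(- \frac{1}{62918}\right)} = \frac{\frac{14888}{19533} - 119967172}{- \frac{36851}{31459}} = \left(- \frac{2343318755788}{19533}\right) \left(- \frac{31459}{36851}\right) = \frac{73718464738334692}{719810583}$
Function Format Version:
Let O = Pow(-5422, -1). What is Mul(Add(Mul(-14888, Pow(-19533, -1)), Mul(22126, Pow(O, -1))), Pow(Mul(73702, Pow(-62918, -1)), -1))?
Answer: Rational(73718464738334692, 719810583) ≈ 1.0241e+8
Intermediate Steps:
O = Rational(-1, 5422) ≈ -0.00018443
Mul(Add(Mul(-14888, Pow(-19533, -1)), Mul(22126, Pow(O, -1))), Pow(Mul(73702, Pow(-62918, -1)), -1)) = Mul(Add(Mul(-14888, Pow(-19533, -1)), Mul(22126, Pow(Rational(-1, 5422), -1))), Pow(Mul(73702, Pow(-62918, -1)), -1)) = Mul(Add(Mul(-14888, Rational(-1, 19533)), Mul(22126, -5422)), Pow(Mul(73702, Rational(-1, 62918)), -1)) = Mul(Add(Rational(14888, 19533), -119967172), Pow(Rational(-36851, 31459), -1)) = Mul(Rational(-2343318755788, 19533), Rational(-31459, 36851)) = Rational(73718464738334692, 719810583)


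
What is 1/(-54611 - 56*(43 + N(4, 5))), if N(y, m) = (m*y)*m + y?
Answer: -1/62843 ≈ -1.5913e-5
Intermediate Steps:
N(y, m) = y + y*m² (N(y, m) = y*m² + y = y + y*m²)
1/(-54611 - 56*(43 + N(4, 5))) = 1/(-54611 - 56*(43 + 4*(1 + 5²))) = 1/(-54611 - 56*(43 + 4*(1 + 25))) = 1/(-54611 - 56*(43 + 4*26)) = 1/(-54611 - 56*(43 + 104)) = 1/(-54611 - 56*147) = 1/(-54611 - 8232) = 1/(-62843) = -1/62843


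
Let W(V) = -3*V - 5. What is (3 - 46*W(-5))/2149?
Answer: -457/2149 ≈ -0.21266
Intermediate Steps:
W(V) = -5 - 3*V
(3 - 46*W(-5))/2149 = (3 - 46*(-5 - 3*(-5)))/2149 = (3 - 46*(-5 + 15))*(1/2149) = (3 - 46*10)*(1/2149) = (3 - 460)*(1/2149) = -457*1/2149 = -457/2149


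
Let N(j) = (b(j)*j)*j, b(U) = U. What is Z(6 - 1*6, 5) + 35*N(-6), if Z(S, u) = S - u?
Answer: -7565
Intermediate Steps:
N(j) = j³ (N(j) = (j*j)*j = j²*j = j³)
Z(6 - 1*6, 5) + 35*N(-6) = ((6 - 1*6) - 1*5) + 35*(-6)³ = ((6 - 6) - 5) + 35*(-216) = (0 - 5) - 7560 = -5 - 7560 = -7565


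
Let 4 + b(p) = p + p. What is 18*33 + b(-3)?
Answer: 584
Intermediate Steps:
b(p) = -4 + 2*p (b(p) = -4 + (p + p) = -4 + 2*p)
18*33 + b(-3) = 18*33 + (-4 + 2*(-3)) = 594 + (-4 - 6) = 594 - 10 = 584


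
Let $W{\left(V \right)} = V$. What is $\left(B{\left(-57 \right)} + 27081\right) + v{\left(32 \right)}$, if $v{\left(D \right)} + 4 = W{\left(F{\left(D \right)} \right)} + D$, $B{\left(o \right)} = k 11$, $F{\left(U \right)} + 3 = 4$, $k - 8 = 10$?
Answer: $27308$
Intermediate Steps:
$k = 18$ ($k = 8 + 10 = 18$)
$F{\left(U \right)} = 1$ ($F{\left(U \right)} = -3 + 4 = 1$)
$B{\left(o \right)} = 198$ ($B{\left(o \right)} = 18 \cdot 11 = 198$)
$v{\left(D \right)} = -3 + D$ ($v{\left(D \right)} = -4 + \left(1 + D\right) = -3 + D$)
$\left(B{\left(-57 \right)} + 27081\right) + v{\left(32 \right)} = \left(198 + 27081\right) + \left(-3 + 32\right) = 27279 + 29 = 27308$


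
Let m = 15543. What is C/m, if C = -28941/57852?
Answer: -877/27248292 ≈ -3.2186e-5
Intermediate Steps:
C = -9647/19284 (C = -28941*1/57852 = -9647/19284 ≈ -0.50026)
C/m = -9647/19284/15543 = -9647/19284*1/15543 = -877/27248292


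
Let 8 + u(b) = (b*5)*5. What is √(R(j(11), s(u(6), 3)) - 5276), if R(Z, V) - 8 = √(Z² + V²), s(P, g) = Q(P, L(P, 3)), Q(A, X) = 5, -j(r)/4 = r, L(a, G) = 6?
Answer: √(-5268 + √1961) ≈ 72.275*I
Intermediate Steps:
u(b) = -8 + 25*b (u(b) = -8 + (b*5)*5 = -8 + (5*b)*5 = -8 + 25*b)
j(r) = -4*r
s(P, g) = 5
R(Z, V) = 8 + √(V² + Z²) (R(Z, V) = 8 + √(Z² + V²) = 8 + √(V² + Z²))
√(R(j(11), s(u(6), 3)) - 5276) = √((8 + √(5² + (-4*11)²)) - 5276) = √((8 + √(25 + (-44)²)) - 5276) = √((8 + √(25 + 1936)) - 5276) = √((8 + √1961) - 5276) = √(-5268 + √1961)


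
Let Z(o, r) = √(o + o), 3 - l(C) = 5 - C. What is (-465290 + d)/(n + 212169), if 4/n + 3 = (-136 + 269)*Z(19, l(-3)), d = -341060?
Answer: -16428145604904450/4322618249073299 + 61282600*√38/4322618249073299 ≈ -3.8005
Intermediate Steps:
l(C) = -2 + C (l(C) = 3 - (5 - C) = 3 + (-5 + C) = -2 + C)
Z(o, r) = √2*√o (Z(o, r) = √(2*o) = √2*√o)
n = 4/(-3 + 133*√38) (n = 4/(-3 + (-136 + 269)*(√2*√19)) = 4/(-3 + 133*√38) ≈ 0.0048968)
(-465290 + d)/(n + 212169) = (-465290 - 341060)/((12/672173 + 532*√38/672173) + 212169) = -806350/(142614273249/672173 + 532*√38/672173)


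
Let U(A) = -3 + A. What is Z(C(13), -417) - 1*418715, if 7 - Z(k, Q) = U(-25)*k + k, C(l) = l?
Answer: -418357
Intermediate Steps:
Z(k, Q) = 7 + 27*k (Z(k, Q) = 7 - ((-3 - 25)*k + k) = 7 - (-28*k + k) = 7 - (-27)*k = 7 + 27*k)
Z(C(13), -417) - 1*418715 = (7 + 27*13) - 1*418715 = (7 + 351) - 418715 = 358 - 418715 = -418357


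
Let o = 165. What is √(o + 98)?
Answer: √263 ≈ 16.217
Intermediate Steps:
√(o + 98) = √(165 + 98) = √263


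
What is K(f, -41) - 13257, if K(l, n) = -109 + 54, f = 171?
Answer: -13312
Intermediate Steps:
K(l, n) = -55
K(f, -41) - 13257 = -55 - 13257 = -13312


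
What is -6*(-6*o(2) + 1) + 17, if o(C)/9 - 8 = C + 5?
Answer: 4871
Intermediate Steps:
o(C) = 117 + 9*C (o(C) = 72 + 9*(C + 5) = 72 + 9*(5 + C) = 72 + (45 + 9*C) = 117 + 9*C)
-6*(-6*o(2) + 1) + 17 = -6*(-6*(117 + 9*2) + 1) + 17 = -6*(-6*(117 + 18) + 1) + 17 = -6*(-6*135 + 1) + 17 = -6*(-810 + 1) + 17 = -6*(-809) + 17 = 4854 + 17 = 4871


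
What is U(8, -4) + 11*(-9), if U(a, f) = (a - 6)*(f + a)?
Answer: -91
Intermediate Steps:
U(a, f) = (-6 + a)*(a + f)
U(8, -4) + 11*(-9) = (8² - 6*8 - 6*(-4) + 8*(-4)) + 11*(-9) = (64 - 48 + 24 - 32) - 99 = 8 - 99 = -91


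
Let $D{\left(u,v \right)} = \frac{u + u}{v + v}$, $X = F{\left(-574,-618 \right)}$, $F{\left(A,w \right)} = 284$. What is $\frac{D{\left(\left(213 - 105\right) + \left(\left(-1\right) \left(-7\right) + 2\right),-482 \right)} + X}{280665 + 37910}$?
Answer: $\frac{136771}{153553150} \approx 0.00089071$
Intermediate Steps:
$X = 284$
$D{\left(u,v \right)} = \frac{u}{v}$ ($D{\left(u,v \right)} = \frac{2 u}{2 v} = 2 u \frac{1}{2 v} = \frac{u}{v}$)
$\frac{D{\left(\left(213 - 105\right) + \left(\left(-1\right) \left(-7\right) + 2\right),-482 \right)} + X}{280665 + 37910} = \frac{\frac{\left(213 - 105\right) + \left(\left(-1\right) \left(-7\right) + 2\right)}{-482} + 284}{280665 + 37910} = \frac{\left(108 + \left(7 + 2\right)\right) \left(- \frac{1}{482}\right) + 284}{318575} = \left(\left(108 + 9\right) \left(- \frac{1}{482}\right) + 284\right) \frac{1}{318575} = \left(117 \left(- \frac{1}{482}\right) + 284\right) \frac{1}{318575} = \left(- \frac{117}{482} + 284\right) \frac{1}{318575} = \frac{136771}{482} \cdot \frac{1}{318575} = \frac{136771}{153553150}$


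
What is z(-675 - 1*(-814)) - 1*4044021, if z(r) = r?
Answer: -4043882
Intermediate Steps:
z(-675 - 1*(-814)) - 1*4044021 = (-675 - 1*(-814)) - 1*4044021 = (-675 + 814) - 4044021 = 139 - 4044021 = -4043882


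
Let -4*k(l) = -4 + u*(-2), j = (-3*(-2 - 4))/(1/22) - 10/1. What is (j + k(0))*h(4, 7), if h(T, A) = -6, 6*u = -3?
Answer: -4641/2 ≈ -2320.5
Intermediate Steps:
u = -1/2 (u = (1/6)*(-3) = -1/2 ≈ -0.50000)
j = 386 (j = (-3*(-6))/(1/22) - 10*1 = 18*22 - 10 = 396 - 10 = 386)
k(l) = 3/4 (k(l) = -(-4 - 1/2*(-2))/4 = -(-4 + 1)/4 = -1/4*(-3) = 3/4)
(j + k(0))*h(4, 7) = (386 + 3/4)*(-6) = (1547/4)*(-6) = -4641/2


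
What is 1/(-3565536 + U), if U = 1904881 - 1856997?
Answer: -1/3517652 ≈ -2.8428e-7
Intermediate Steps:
U = 47884
1/(-3565536 + U) = 1/(-3565536 + 47884) = 1/(-3517652) = -1/3517652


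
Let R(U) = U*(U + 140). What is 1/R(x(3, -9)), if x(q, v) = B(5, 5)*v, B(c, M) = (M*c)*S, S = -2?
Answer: 1/265500 ≈ 3.7665e-6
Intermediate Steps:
B(c, M) = -2*M*c (B(c, M) = (M*c)*(-2) = -2*M*c)
x(q, v) = -50*v (x(q, v) = (-2*5*5)*v = -50*v)
R(U) = U*(140 + U)
1/R(x(3, -9)) = 1/((-50*(-9))*(140 - 50*(-9))) = 1/(450*(140 + 450)) = 1/(450*590) = 1/265500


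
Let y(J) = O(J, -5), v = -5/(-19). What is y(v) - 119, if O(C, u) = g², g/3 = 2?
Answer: -83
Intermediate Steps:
g = 6 (g = 3*2 = 6)
v = 5/19 (v = -5*(-1/19) = 5/19 ≈ 0.26316)
O(C, u) = 36 (O(C, u) = 6² = 36)
y(J) = 36
y(v) - 119 = 36 - 119 = -83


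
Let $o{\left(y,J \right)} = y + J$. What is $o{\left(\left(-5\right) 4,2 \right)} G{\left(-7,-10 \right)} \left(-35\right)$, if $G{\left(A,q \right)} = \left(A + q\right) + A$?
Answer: $-15120$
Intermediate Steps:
$G{\left(A,q \right)} = q + 2 A$
$o{\left(y,J \right)} = J + y$
$o{\left(\left(-5\right) 4,2 \right)} G{\left(-7,-10 \right)} \left(-35\right) = \left(2 - 20\right) \left(-10 + 2 \left(-7\right)\right) \left(-35\right) = \left(2 - 20\right) \left(-10 - 14\right) \left(-35\right) = \left(-18\right) \left(-24\right) \left(-35\right) = 432 \left(-35\right) = -15120$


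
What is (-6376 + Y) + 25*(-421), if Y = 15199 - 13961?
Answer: -15663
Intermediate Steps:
Y = 1238
(-6376 + Y) + 25*(-421) = (-6376 + 1238) + 25*(-421) = -5138 - 10525 = -15663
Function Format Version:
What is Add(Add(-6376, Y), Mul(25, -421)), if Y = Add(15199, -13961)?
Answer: -15663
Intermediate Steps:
Y = 1238
Add(Add(-6376, Y), Mul(25, -421)) = Add(Add(-6376, 1238), Mul(25, -421)) = Add(-5138, -10525) = -15663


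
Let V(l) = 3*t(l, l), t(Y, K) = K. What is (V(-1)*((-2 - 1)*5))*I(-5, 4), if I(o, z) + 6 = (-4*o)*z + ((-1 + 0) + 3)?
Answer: 3420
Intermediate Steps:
I(o, z) = -4 - 4*o*z (I(o, z) = -6 + ((-4*o)*z + ((-1 + 0) + 3)) = -6 + (-4*o*z + (-1 + 3)) = -6 + (-4*o*z + 2) = -6 + (2 - 4*o*z) = -4 - 4*o*z)
V(l) = 3*l
(V(-1)*((-2 - 1)*5))*I(-5, 4) = ((3*(-1))*((-2 - 1)*5))*(-4 - 4*(-5)*4) = (-(-9)*5)*(-4 + 80) = -3*(-15)*76 = 45*76 = 3420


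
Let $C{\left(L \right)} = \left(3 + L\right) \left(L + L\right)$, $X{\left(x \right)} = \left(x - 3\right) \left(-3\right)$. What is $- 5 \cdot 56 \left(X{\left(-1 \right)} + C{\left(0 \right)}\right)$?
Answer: $-3360$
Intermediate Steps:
$X{\left(x \right)} = 9 - 3 x$ ($X{\left(x \right)} = \left(-3 + x\right) \left(-3\right) = 9 - 3 x$)
$C{\left(L \right)} = 2 L \left(3 + L\right)$ ($C{\left(L \right)} = \left(3 + L\right) 2 L = 2 L \left(3 + L\right)$)
$- 5 \cdot 56 \left(X{\left(-1 \right)} + C{\left(0 \right)}\right) = - 5 \cdot 56 \left(\left(9 - -3\right) + 2 \cdot 0 \left(3 + 0\right)\right) = - 5 \cdot 56 \left(\left(9 + 3\right) + 2 \cdot 0 \cdot 3\right) = - 5 \cdot 56 \left(12 + 0\right) = - 5 \cdot 56 \cdot 12 = - 5 \cdot 672 = \left(-1\right) 3360 = -3360$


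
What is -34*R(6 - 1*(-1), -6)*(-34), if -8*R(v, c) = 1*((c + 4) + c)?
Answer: 1156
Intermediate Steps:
R(v, c) = -½ - c/4 (R(v, c) = -((c + 4) + c)/8 = -((4 + c) + c)/8 = -(4 + 2*c)/8 = -½ - c/4)
-34*R(6 - 1*(-1), -6)*(-34) = -34*(-½ - ¼*(-6))*(-34) = -34*(-½ + 3/2)*(-34) = -34*1*(-34) = -34*(-34) = 1156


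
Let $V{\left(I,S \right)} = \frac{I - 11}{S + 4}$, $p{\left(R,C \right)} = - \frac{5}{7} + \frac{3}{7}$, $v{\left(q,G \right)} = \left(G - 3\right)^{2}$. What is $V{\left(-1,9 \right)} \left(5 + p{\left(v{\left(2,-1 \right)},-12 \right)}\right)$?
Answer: $- \frac{396}{91} \approx -4.3516$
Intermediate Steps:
$v{\left(q,G \right)} = \left(-3 + G\right)^{2}$
$p{\left(R,C \right)} = - \frac{2}{7}$ ($p{\left(R,C \right)} = \left(-5\right) \frac{1}{7} + 3 \cdot \frac{1}{7} = - \frac{5}{7} + \frac{3}{7} = - \frac{2}{7}$)
$V{\left(I,S \right)} = \frac{-11 + I}{4 + S}$
$V{\left(-1,9 \right)} \left(5 + p{\left(v{\left(2,-1 \right)},-12 \right)}\right) = \frac{-11 - 1}{4 + 9} \left(5 - \frac{2}{7}\right) = \frac{1}{13} \left(-12\right) \frac{33}{7} = \left(- \frac{12}{13}\right) \frac{33}{7} = - \frac{396}{91}$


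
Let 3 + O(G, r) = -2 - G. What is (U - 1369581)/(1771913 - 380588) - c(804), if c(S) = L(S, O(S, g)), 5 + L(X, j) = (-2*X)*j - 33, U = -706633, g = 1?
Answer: -1809884941264/1391325 ≈ -1.3008e+6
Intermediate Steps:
O(G, r) = -5 - G (O(G, r) = -3 + (-2 - G) = -5 - G)
L(X, j) = -38 - 2*X*j (L(X, j) = -5 + ((-2*X)*j - 33) = -5 + (-2*X*j - 33) = -5 + (-33 - 2*X*j) = -38 - 2*X*j)
c(S) = -38 - 2*S*(-5 - S)
(U - 1369581)/(1771913 - 380588) - c(804) = (-706633 - 1369581)/(1771913 - 380588) - (-38 + 2*804*(5 + 804)) = -2076214/1391325 - (-38 + 2*804*809) = -2076214*1/1391325 - (-38 + 1300872) = -2076214/1391325 - 1*1300834 = -2076214/1391325 - 1300834 = -1809884941264/1391325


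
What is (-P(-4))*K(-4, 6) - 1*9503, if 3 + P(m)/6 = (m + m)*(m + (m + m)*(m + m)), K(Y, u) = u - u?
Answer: -9503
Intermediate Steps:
K(Y, u) = 0
P(m) = -18 + 12*m*(m + 4*m²) (P(m) = -18 + 6*((m + m)*(m + (m + m)*(m + m))) = -18 + 6*((2*m)*(m + (2*m)*(2*m))) = -18 + 6*((2*m)*(m + 4*m²)) = -18 + 6*(2*m*(m + 4*m²)) = -18 + 12*m*(m + 4*m²))
(-P(-4))*K(-4, 6) - 1*9503 = -(-18 + 12*(-4)² + 48*(-4)³)*0 - 1*9503 = -(-18 + 12*16 + 48*(-64))*0 - 9503 = -(-18 + 192 - 3072)*0 - 9503 = -1*(-2898)*0 - 9503 = 2898*0 - 9503 = 0 - 9503 = -9503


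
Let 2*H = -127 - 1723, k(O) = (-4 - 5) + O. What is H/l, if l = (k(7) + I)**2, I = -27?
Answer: -925/841 ≈ -1.0999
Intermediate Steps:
k(O) = -9 + O
l = 841 (l = ((-9 + 7) - 27)**2 = (-2 - 27)**2 = (-29)**2 = 841)
H = -925 (H = (-127 - 1723)/2 = (1/2)*(-1850) = -925)
H/l = -925/841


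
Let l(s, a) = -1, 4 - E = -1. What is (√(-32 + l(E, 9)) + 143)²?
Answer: (143 + I*√33)² ≈ 20416.0 + 1642.9*I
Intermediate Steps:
E = 5 (E = 4 - 1*(-1) = 4 + 1 = 5)
(√(-32 + l(E, 9)) + 143)² = (√(-32 - 1) + 143)² = (√(-33) + 143)² = (I*√33 + 143)² = (143 + I*√33)²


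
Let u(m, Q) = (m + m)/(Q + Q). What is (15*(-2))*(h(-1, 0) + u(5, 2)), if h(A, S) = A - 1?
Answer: -15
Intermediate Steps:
h(A, S) = -1 + A
u(m, Q) = m/Q (u(m, Q) = (2*m)/((2*Q)) = (2*m)*(1/(2*Q)) = m/Q)
(15*(-2))*(h(-1, 0) + u(5, 2)) = (15*(-2))*((-1 - 1) + 5/2) = -30*(-2 + 5*(½)) = -30*(-2 + 5/2) = -30*½ = -15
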